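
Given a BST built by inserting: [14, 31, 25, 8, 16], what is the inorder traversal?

Tree insertion order: [14, 31, 25, 8, 16]
Tree (level-order array): [14, 8, 31, None, None, 25, None, 16]
Inorder traversal: [8, 14, 16, 25, 31]


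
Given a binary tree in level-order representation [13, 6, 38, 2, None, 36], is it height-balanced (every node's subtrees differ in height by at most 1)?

Tree (level-order array): [13, 6, 38, 2, None, 36]
Definition: a tree is height-balanced if, at every node, |h(left) - h(right)| <= 1 (empty subtree has height -1).
Bottom-up per-node check:
  node 2: h_left=-1, h_right=-1, diff=0 [OK], height=0
  node 6: h_left=0, h_right=-1, diff=1 [OK], height=1
  node 36: h_left=-1, h_right=-1, diff=0 [OK], height=0
  node 38: h_left=0, h_right=-1, diff=1 [OK], height=1
  node 13: h_left=1, h_right=1, diff=0 [OK], height=2
All nodes satisfy the balance condition.
Result: Balanced


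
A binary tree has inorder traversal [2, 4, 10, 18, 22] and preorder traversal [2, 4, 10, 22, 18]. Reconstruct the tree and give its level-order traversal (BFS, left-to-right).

Inorder:  [2, 4, 10, 18, 22]
Preorder: [2, 4, 10, 22, 18]
Algorithm: preorder visits root first, so consume preorder in order;
for each root, split the current inorder slice at that value into
left-subtree inorder and right-subtree inorder, then recurse.
Recursive splits:
  root=2; inorder splits into left=[], right=[4, 10, 18, 22]
  root=4; inorder splits into left=[], right=[10, 18, 22]
  root=10; inorder splits into left=[], right=[18, 22]
  root=22; inorder splits into left=[18], right=[]
  root=18; inorder splits into left=[], right=[]
Reconstructed level-order: [2, 4, 10, 22, 18]


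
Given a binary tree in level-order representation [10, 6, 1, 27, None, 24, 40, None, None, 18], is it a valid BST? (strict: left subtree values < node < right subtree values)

Level-order array: [10, 6, 1, 27, None, 24, 40, None, None, 18]
Validate using subtree bounds (lo, hi): at each node, require lo < value < hi,
then recurse left with hi=value and right with lo=value.
Preorder trace (stopping at first violation):
  at node 10 with bounds (-inf, +inf): OK
  at node 6 with bounds (-inf, 10): OK
  at node 27 with bounds (-inf, 6): VIOLATION
Node 27 violates its bound: not (-inf < 27 < 6).
Result: Not a valid BST


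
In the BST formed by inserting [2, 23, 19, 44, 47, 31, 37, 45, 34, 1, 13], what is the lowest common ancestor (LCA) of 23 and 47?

Tree insertion order: [2, 23, 19, 44, 47, 31, 37, 45, 34, 1, 13]
Tree (level-order array): [2, 1, 23, None, None, 19, 44, 13, None, 31, 47, None, None, None, 37, 45, None, 34]
In a BST, the LCA of p=23, q=47 is the first node v on the
root-to-leaf path with p <= v <= q (go left if both < v, right if both > v).
Walk from root:
  at 2: both 23 and 47 > 2, go right
  at 23: 23 <= 23 <= 47, this is the LCA
LCA = 23


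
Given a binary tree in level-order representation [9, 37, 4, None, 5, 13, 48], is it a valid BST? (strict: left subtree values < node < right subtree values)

Level-order array: [9, 37, 4, None, 5, 13, 48]
Validate using subtree bounds (lo, hi): at each node, require lo < value < hi,
then recurse left with hi=value and right with lo=value.
Preorder trace (stopping at first violation):
  at node 9 with bounds (-inf, +inf): OK
  at node 37 with bounds (-inf, 9): VIOLATION
Node 37 violates its bound: not (-inf < 37 < 9).
Result: Not a valid BST


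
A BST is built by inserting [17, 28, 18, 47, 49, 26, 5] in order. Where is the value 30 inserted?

Starting tree (level order): [17, 5, 28, None, None, 18, 47, None, 26, None, 49]
Insertion path: 17 -> 28 -> 47
Result: insert 30 as left child of 47
Final tree (level order): [17, 5, 28, None, None, 18, 47, None, 26, 30, 49]


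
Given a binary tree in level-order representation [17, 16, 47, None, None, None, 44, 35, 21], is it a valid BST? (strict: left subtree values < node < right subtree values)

Level-order array: [17, 16, 47, None, None, None, 44, 35, 21]
Validate using subtree bounds (lo, hi): at each node, require lo < value < hi,
then recurse left with hi=value and right with lo=value.
Preorder trace (stopping at first violation):
  at node 17 with bounds (-inf, +inf): OK
  at node 16 with bounds (-inf, 17): OK
  at node 47 with bounds (17, +inf): OK
  at node 44 with bounds (47, +inf): VIOLATION
Node 44 violates its bound: not (47 < 44 < +inf).
Result: Not a valid BST


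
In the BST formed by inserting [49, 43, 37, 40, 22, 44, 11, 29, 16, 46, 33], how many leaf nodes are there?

Tree built from: [49, 43, 37, 40, 22, 44, 11, 29, 16, 46, 33]
Tree (level-order array): [49, 43, None, 37, 44, 22, 40, None, 46, 11, 29, None, None, None, None, None, 16, None, 33]
Rule: A leaf has 0 children.
Per-node child counts:
  node 49: 1 child(ren)
  node 43: 2 child(ren)
  node 37: 2 child(ren)
  node 22: 2 child(ren)
  node 11: 1 child(ren)
  node 16: 0 child(ren)
  node 29: 1 child(ren)
  node 33: 0 child(ren)
  node 40: 0 child(ren)
  node 44: 1 child(ren)
  node 46: 0 child(ren)
Matching nodes: [16, 33, 40, 46]
Count of leaf nodes: 4


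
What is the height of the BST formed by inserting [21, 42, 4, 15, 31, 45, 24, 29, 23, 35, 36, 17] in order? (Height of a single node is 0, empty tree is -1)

Insertion order: [21, 42, 4, 15, 31, 45, 24, 29, 23, 35, 36, 17]
Tree (level-order array): [21, 4, 42, None, 15, 31, 45, None, 17, 24, 35, None, None, None, None, 23, 29, None, 36]
Compute height bottom-up (empty subtree = -1):
  height(17) = 1 + max(-1, -1) = 0
  height(15) = 1 + max(-1, 0) = 1
  height(4) = 1 + max(-1, 1) = 2
  height(23) = 1 + max(-1, -1) = 0
  height(29) = 1 + max(-1, -1) = 0
  height(24) = 1 + max(0, 0) = 1
  height(36) = 1 + max(-1, -1) = 0
  height(35) = 1 + max(-1, 0) = 1
  height(31) = 1 + max(1, 1) = 2
  height(45) = 1 + max(-1, -1) = 0
  height(42) = 1 + max(2, 0) = 3
  height(21) = 1 + max(2, 3) = 4
Height = 4


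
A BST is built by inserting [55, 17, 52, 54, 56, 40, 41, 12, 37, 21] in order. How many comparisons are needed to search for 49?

Search path for 49: 55 -> 17 -> 52 -> 40 -> 41
Found: False
Comparisons: 5


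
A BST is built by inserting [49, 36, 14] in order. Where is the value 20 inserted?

Starting tree (level order): [49, 36, None, 14]
Insertion path: 49 -> 36 -> 14
Result: insert 20 as right child of 14
Final tree (level order): [49, 36, None, 14, None, None, 20]


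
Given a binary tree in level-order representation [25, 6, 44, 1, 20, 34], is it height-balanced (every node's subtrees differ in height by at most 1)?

Tree (level-order array): [25, 6, 44, 1, 20, 34]
Definition: a tree is height-balanced if, at every node, |h(left) - h(right)| <= 1 (empty subtree has height -1).
Bottom-up per-node check:
  node 1: h_left=-1, h_right=-1, diff=0 [OK], height=0
  node 20: h_left=-1, h_right=-1, diff=0 [OK], height=0
  node 6: h_left=0, h_right=0, diff=0 [OK], height=1
  node 34: h_left=-1, h_right=-1, diff=0 [OK], height=0
  node 44: h_left=0, h_right=-1, diff=1 [OK], height=1
  node 25: h_left=1, h_right=1, diff=0 [OK], height=2
All nodes satisfy the balance condition.
Result: Balanced


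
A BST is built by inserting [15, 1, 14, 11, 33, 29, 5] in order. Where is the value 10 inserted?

Starting tree (level order): [15, 1, 33, None, 14, 29, None, 11, None, None, None, 5]
Insertion path: 15 -> 1 -> 14 -> 11 -> 5
Result: insert 10 as right child of 5
Final tree (level order): [15, 1, 33, None, 14, 29, None, 11, None, None, None, 5, None, None, 10]


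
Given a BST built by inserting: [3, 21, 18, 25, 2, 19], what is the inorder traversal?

Tree insertion order: [3, 21, 18, 25, 2, 19]
Tree (level-order array): [3, 2, 21, None, None, 18, 25, None, 19]
Inorder traversal: [2, 3, 18, 19, 21, 25]


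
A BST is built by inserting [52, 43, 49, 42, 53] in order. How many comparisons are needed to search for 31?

Search path for 31: 52 -> 43 -> 42
Found: False
Comparisons: 3


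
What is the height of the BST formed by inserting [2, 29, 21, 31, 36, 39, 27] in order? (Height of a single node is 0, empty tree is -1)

Insertion order: [2, 29, 21, 31, 36, 39, 27]
Tree (level-order array): [2, None, 29, 21, 31, None, 27, None, 36, None, None, None, 39]
Compute height bottom-up (empty subtree = -1):
  height(27) = 1 + max(-1, -1) = 0
  height(21) = 1 + max(-1, 0) = 1
  height(39) = 1 + max(-1, -1) = 0
  height(36) = 1 + max(-1, 0) = 1
  height(31) = 1 + max(-1, 1) = 2
  height(29) = 1 + max(1, 2) = 3
  height(2) = 1 + max(-1, 3) = 4
Height = 4


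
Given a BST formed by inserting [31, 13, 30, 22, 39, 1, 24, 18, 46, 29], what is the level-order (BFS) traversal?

Tree insertion order: [31, 13, 30, 22, 39, 1, 24, 18, 46, 29]
Tree (level-order array): [31, 13, 39, 1, 30, None, 46, None, None, 22, None, None, None, 18, 24, None, None, None, 29]
BFS from the root, enqueuing left then right child of each popped node:
  queue [31] -> pop 31, enqueue [13, 39], visited so far: [31]
  queue [13, 39] -> pop 13, enqueue [1, 30], visited so far: [31, 13]
  queue [39, 1, 30] -> pop 39, enqueue [46], visited so far: [31, 13, 39]
  queue [1, 30, 46] -> pop 1, enqueue [none], visited so far: [31, 13, 39, 1]
  queue [30, 46] -> pop 30, enqueue [22], visited so far: [31, 13, 39, 1, 30]
  queue [46, 22] -> pop 46, enqueue [none], visited so far: [31, 13, 39, 1, 30, 46]
  queue [22] -> pop 22, enqueue [18, 24], visited so far: [31, 13, 39, 1, 30, 46, 22]
  queue [18, 24] -> pop 18, enqueue [none], visited so far: [31, 13, 39, 1, 30, 46, 22, 18]
  queue [24] -> pop 24, enqueue [29], visited so far: [31, 13, 39, 1, 30, 46, 22, 18, 24]
  queue [29] -> pop 29, enqueue [none], visited so far: [31, 13, 39, 1, 30, 46, 22, 18, 24, 29]
Result: [31, 13, 39, 1, 30, 46, 22, 18, 24, 29]


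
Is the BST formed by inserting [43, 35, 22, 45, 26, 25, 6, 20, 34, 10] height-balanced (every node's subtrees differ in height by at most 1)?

Tree (level-order array): [43, 35, 45, 22, None, None, None, 6, 26, None, 20, 25, 34, 10]
Definition: a tree is height-balanced if, at every node, |h(left) - h(right)| <= 1 (empty subtree has height -1).
Bottom-up per-node check:
  node 10: h_left=-1, h_right=-1, diff=0 [OK], height=0
  node 20: h_left=0, h_right=-1, diff=1 [OK], height=1
  node 6: h_left=-1, h_right=1, diff=2 [FAIL (|-1-1|=2 > 1)], height=2
  node 25: h_left=-1, h_right=-1, diff=0 [OK], height=0
  node 34: h_left=-1, h_right=-1, diff=0 [OK], height=0
  node 26: h_left=0, h_right=0, diff=0 [OK], height=1
  node 22: h_left=2, h_right=1, diff=1 [OK], height=3
  node 35: h_left=3, h_right=-1, diff=4 [FAIL (|3--1|=4 > 1)], height=4
  node 45: h_left=-1, h_right=-1, diff=0 [OK], height=0
  node 43: h_left=4, h_right=0, diff=4 [FAIL (|4-0|=4 > 1)], height=5
Node 6 violates the condition: |-1 - 1| = 2 > 1.
Result: Not balanced


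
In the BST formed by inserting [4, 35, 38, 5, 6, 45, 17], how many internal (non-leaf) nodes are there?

Tree built from: [4, 35, 38, 5, 6, 45, 17]
Tree (level-order array): [4, None, 35, 5, 38, None, 6, None, 45, None, 17]
Rule: An internal node has at least one child.
Per-node child counts:
  node 4: 1 child(ren)
  node 35: 2 child(ren)
  node 5: 1 child(ren)
  node 6: 1 child(ren)
  node 17: 0 child(ren)
  node 38: 1 child(ren)
  node 45: 0 child(ren)
Matching nodes: [4, 35, 5, 6, 38]
Count of internal (non-leaf) nodes: 5


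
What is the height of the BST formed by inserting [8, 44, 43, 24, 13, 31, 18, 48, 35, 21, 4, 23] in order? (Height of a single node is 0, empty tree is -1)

Insertion order: [8, 44, 43, 24, 13, 31, 18, 48, 35, 21, 4, 23]
Tree (level-order array): [8, 4, 44, None, None, 43, 48, 24, None, None, None, 13, 31, None, 18, None, 35, None, 21, None, None, None, 23]
Compute height bottom-up (empty subtree = -1):
  height(4) = 1 + max(-1, -1) = 0
  height(23) = 1 + max(-1, -1) = 0
  height(21) = 1 + max(-1, 0) = 1
  height(18) = 1 + max(-1, 1) = 2
  height(13) = 1 + max(-1, 2) = 3
  height(35) = 1 + max(-1, -1) = 0
  height(31) = 1 + max(-1, 0) = 1
  height(24) = 1 + max(3, 1) = 4
  height(43) = 1 + max(4, -1) = 5
  height(48) = 1 + max(-1, -1) = 0
  height(44) = 1 + max(5, 0) = 6
  height(8) = 1 + max(0, 6) = 7
Height = 7


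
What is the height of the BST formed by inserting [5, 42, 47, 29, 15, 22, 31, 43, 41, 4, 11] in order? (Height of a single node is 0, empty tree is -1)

Insertion order: [5, 42, 47, 29, 15, 22, 31, 43, 41, 4, 11]
Tree (level-order array): [5, 4, 42, None, None, 29, 47, 15, 31, 43, None, 11, 22, None, 41]
Compute height bottom-up (empty subtree = -1):
  height(4) = 1 + max(-1, -1) = 0
  height(11) = 1 + max(-1, -1) = 0
  height(22) = 1 + max(-1, -1) = 0
  height(15) = 1 + max(0, 0) = 1
  height(41) = 1 + max(-1, -1) = 0
  height(31) = 1 + max(-1, 0) = 1
  height(29) = 1 + max(1, 1) = 2
  height(43) = 1 + max(-1, -1) = 0
  height(47) = 1 + max(0, -1) = 1
  height(42) = 1 + max(2, 1) = 3
  height(5) = 1 + max(0, 3) = 4
Height = 4


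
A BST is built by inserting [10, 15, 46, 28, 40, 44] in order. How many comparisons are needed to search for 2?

Search path for 2: 10
Found: False
Comparisons: 1


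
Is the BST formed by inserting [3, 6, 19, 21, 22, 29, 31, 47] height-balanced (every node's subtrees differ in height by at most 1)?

Tree (level-order array): [3, None, 6, None, 19, None, 21, None, 22, None, 29, None, 31, None, 47]
Definition: a tree is height-balanced if, at every node, |h(left) - h(right)| <= 1 (empty subtree has height -1).
Bottom-up per-node check:
  node 47: h_left=-1, h_right=-1, diff=0 [OK], height=0
  node 31: h_left=-1, h_right=0, diff=1 [OK], height=1
  node 29: h_left=-1, h_right=1, diff=2 [FAIL (|-1-1|=2 > 1)], height=2
  node 22: h_left=-1, h_right=2, diff=3 [FAIL (|-1-2|=3 > 1)], height=3
  node 21: h_left=-1, h_right=3, diff=4 [FAIL (|-1-3|=4 > 1)], height=4
  node 19: h_left=-1, h_right=4, diff=5 [FAIL (|-1-4|=5 > 1)], height=5
  node 6: h_left=-1, h_right=5, diff=6 [FAIL (|-1-5|=6 > 1)], height=6
  node 3: h_left=-1, h_right=6, diff=7 [FAIL (|-1-6|=7 > 1)], height=7
Node 29 violates the condition: |-1 - 1| = 2 > 1.
Result: Not balanced


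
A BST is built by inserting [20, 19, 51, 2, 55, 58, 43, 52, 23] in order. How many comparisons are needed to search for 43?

Search path for 43: 20 -> 51 -> 43
Found: True
Comparisons: 3


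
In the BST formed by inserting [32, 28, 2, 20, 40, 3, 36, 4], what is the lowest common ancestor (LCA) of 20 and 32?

Tree insertion order: [32, 28, 2, 20, 40, 3, 36, 4]
Tree (level-order array): [32, 28, 40, 2, None, 36, None, None, 20, None, None, 3, None, None, 4]
In a BST, the LCA of p=20, q=32 is the first node v on the
root-to-leaf path with p <= v <= q (go left if both < v, right if both > v).
Walk from root:
  at 32: 20 <= 32 <= 32, this is the LCA
LCA = 32


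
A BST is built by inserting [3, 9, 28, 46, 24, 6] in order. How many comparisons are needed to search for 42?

Search path for 42: 3 -> 9 -> 28 -> 46
Found: False
Comparisons: 4


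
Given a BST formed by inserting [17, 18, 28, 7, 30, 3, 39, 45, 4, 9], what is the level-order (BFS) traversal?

Tree insertion order: [17, 18, 28, 7, 30, 3, 39, 45, 4, 9]
Tree (level-order array): [17, 7, 18, 3, 9, None, 28, None, 4, None, None, None, 30, None, None, None, 39, None, 45]
BFS from the root, enqueuing left then right child of each popped node:
  queue [17] -> pop 17, enqueue [7, 18], visited so far: [17]
  queue [7, 18] -> pop 7, enqueue [3, 9], visited so far: [17, 7]
  queue [18, 3, 9] -> pop 18, enqueue [28], visited so far: [17, 7, 18]
  queue [3, 9, 28] -> pop 3, enqueue [4], visited so far: [17, 7, 18, 3]
  queue [9, 28, 4] -> pop 9, enqueue [none], visited so far: [17, 7, 18, 3, 9]
  queue [28, 4] -> pop 28, enqueue [30], visited so far: [17, 7, 18, 3, 9, 28]
  queue [4, 30] -> pop 4, enqueue [none], visited so far: [17, 7, 18, 3, 9, 28, 4]
  queue [30] -> pop 30, enqueue [39], visited so far: [17, 7, 18, 3, 9, 28, 4, 30]
  queue [39] -> pop 39, enqueue [45], visited so far: [17, 7, 18, 3, 9, 28, 4, 30, 39]
  queue [45] -> pop 45, enqueue [none], visited so far: [17, 7, 18, 3, 9, 28, 4, 30, 39, 45]
Result: [17, 7, 18, 3, 9, 28, 4, 30, 39, 45]


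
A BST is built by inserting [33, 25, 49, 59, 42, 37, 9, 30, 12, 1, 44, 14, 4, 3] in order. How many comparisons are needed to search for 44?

Search path for 44: 33 -> 49 -> 42 -> 44
Found: True
Comparisons: 4


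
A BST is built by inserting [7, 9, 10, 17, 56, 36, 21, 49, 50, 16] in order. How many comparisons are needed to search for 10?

Search path for 10: 7 -> 9 -> 10
Found: True
Comparisons: 3


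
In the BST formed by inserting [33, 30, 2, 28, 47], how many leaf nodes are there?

Tree built from: [33, 30, 2, 28, 47]
Tree (level-order array): [33, 30, 47, 2, None, None, None, None, 28]
Rule: A leaf has 0 children.
Per-node child counts:
  node 33: 2 child(ren)
  node 30: 1 child(ren)
  node 2: 1 child(ren)
  node 28: 0 child(ren)
  node 47: 0 child(ren)
Matching nodes: [28, 47]
Count of leaf nodes: 2


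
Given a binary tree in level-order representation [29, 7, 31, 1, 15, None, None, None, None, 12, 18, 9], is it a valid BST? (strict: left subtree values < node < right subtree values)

Level-order array: [29, 7, 31, 1, 15, None, None, None, None, 12, 18, 9]
Validate using subtree bounds (lo, hi): at each node, require lo < value < hi,
then recurse left with hi=value and right with lo=value.
Preorder trace (stopping at first violation):
  at node 29 with bounds (-inf, +inf): OK
  at node 7 with bounds (-inf, 29): OK
  at node 1 with bounds (-inf, 7): OK
  at node 15 with bounds (7, 29): OK
  at node 12 with bounds (7, 15): OK
  at node 9 with bounds (7, 12): OK
  at node 18 with bounds (15, 29): OK
  at node 31 with bounds (29, +inf): OK
No violation found at any node.
Result: Valid BST


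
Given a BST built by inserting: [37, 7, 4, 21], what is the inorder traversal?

Tree insertion order: [37, 7, 4, 21]
Tree (level-order array): [37, 7, None, 4, 21]
Inorder traversal: [4, 7, 21, 37]


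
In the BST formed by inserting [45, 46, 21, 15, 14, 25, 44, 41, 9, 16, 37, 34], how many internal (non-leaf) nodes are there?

Tree built from: [45, 46, 21, 15, 14, 25, 44, 41, 9, 16, 37, 34]
Tree (level-order array): [45, 21, 46, 15, 25, None, None, 14, 16, None, 44, 9, None, None, None, 41, None, None, None, 37, None, 34]
Rule: An internal node has at least one child.
Per-node child counts:
  node 45: 2 child(ren)
  node 21: 2 child(ren)
  node 15: 2 child(ren)
  node 14: 1 child(ren)
  node 9: 0 child(ren)
  node 16: 0 child(ren)
  node 25: 1 child(ren)
  node 44: 1 child(ren)
  node 41: 1 child(ren)
  node 37: 1 child(ren)
  node 34: 0 child(ren)
  node 46: 0 child(ren)
Matching nodes: [45, 21, 15, 14, 25, 44, 41, 37]
Count of internal (non-leaf) nodes: 8


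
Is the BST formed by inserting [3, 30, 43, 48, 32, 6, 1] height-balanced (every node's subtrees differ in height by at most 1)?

Tree (level-order array): [3, 1, 30, None, None, 6, 43, None, None, 32, 48]
Definition: a tree is height-balanced if, at every node, |h(left) - h(right)| <= 1 (empty subtree has height -1).
Bottom-up per-node check:
  node 1: h_left=-1, h_right=-1, diff=0 [OK], height=0
  node 6: h_left=-1, h_right=-1, diff=0 [OK], height=0
  node 32: h_left=-1, h_right=-1, diff=0 [OK], height=0
  node 48: h_left=-1, h_right=-1, diff=0 [OK], height=0
  node 43: h_left=0, h_right=0, diff=0 [OK], height=1
  node 30: h_left=0, h_right=1, diff=1 [OK], height=2
  node 3: h_left=0, h_right=2, diff=2 [FAIL (|0-2|=2 > 1)], height=3
Node 3 violates the condition: |0 - 2| = 2 > 1.
Result: Not balanced


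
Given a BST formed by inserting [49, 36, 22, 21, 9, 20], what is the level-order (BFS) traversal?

Tree insertion order: [49, 36, 22, 21, 9, 20]
Tree (level-order array): [49, 36, None, 22, None, 21, None, 9, None, None, 20]
BFS from the root, enqueuing left then right child of each popped node:
  queue [49] -> pop 49, enqueue [36], visited so far: [49]
  queue [36] -> pop 36, enqueue [22], visited so far: [49, 36]
  queue [22] -> pop 22, enqueue [21], visited so far: [49, 36, 22]
  queue [21] -> pop 21, enqueue [9], visited so far: [49, 36, 22, 21]
  queue [9] -> pop 9, enqueue [20], visited so far: [49, 36, 22, 21, 9]
  queue [20] -> pop 20, enqueue [none], visited so far: [49, 36, 22, 21, 9, 20]
Result: [49, 36, 22, 21, 9, 20]


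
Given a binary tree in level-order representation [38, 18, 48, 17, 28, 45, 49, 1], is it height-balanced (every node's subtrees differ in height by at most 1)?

Tree (level-order array): [38, 18, 48, 17, 28, 45, 49, 1]
Definition: a tree is height-balanced if, at every node, |h(left) - h(right)| <= 1 (empty subtree has height -1).
Bottom-up per-node check:
  node 1: h_left=-1, h_right=-1, diff=0 [OK], height=0
  node 17: h_left=0, h_right=-1, diff=1 [OK], height=1
  node 28: h_left=-1, h_right=-1, diff=0 [OK], height=0
  node 18: h_left=1, h_right=0, diff=1 [OK], height=2
  node 45: h_left=-1, h_right=-1, diff=0 [OK], height=0
  node 49: h_left=-1, h_right=-1, diff=0 [OK], height=0
  node 48: h_left=0, h_right=0, diff=0 [OK], height=1
  node 38: h_left=2, h_right=1, diff=1 [OK], height=3
All nodes satisfy the balance condition.
Result: Balanced


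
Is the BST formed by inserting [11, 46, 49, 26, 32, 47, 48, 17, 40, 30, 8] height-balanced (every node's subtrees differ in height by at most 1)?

Tree (level-order array): [11, 8, 46, None, None, 26, 49, 17, 32, 47, None, None, None, 30, 40, None, 48]
Definition: a tree is height-balanced if, at every node, |h(left) - h(right)| <= 1 (empty subtree has height -1).
Bottom-up per-node check:
  node 8: h_left=-1, h_right=-1, diff=0 [OK], height=0
  node 17: h_left=-1, h_right=-1, diff=0 [OK], height=0
  node 30: h_left=-1, h_right=-1, diff=0 [OK], height=0
  node 40: h_left=-1, h_right=-1, diff=0 [OK], height=0
  node 32: h_left=0, h_right=0, diff=0 [OK], height=1
  node 26: h_left=0, h_right=1, diff=1 [OK], height=2
  node 48: h_left=-1, h_right=-1, diff=0 [OK], height=0
  node 47: h_left=-1, h_right=0, diff=1 [OK], height=1
  node 49: h_left=1, h_right=-1, diff=2 [FAIL (|1--1|=2 > 1)], height=2
  node 46: h_left=2, h_right=2, diff=0 [OK], height=3
  node 11: h_left=0, h_right=3, diff=3 [FAIL (|0-3|=3 > 1)], height=4
Node 49 violates the condition: |1 - -1| = 2 > 1.
Result: Not balanced


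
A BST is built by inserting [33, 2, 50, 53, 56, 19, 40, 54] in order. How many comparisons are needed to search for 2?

Search path for 2: 33 -> 2
Found: True
Comparisons: 2


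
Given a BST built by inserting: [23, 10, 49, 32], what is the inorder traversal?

Tree insertion order: [23, 10, 49, 32]
Tree (level-order array): [23, 10, 49, None, None, 32]
Inorder traversal: [10, 23, 32, 49]


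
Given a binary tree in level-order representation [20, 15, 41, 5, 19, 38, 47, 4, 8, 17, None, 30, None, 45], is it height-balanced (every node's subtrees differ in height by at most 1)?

Tree (level-order array): [20, 15, 41, 5, 19, 38, 47, 4, 8, 17, None, 30, None, 45]
Definition: a tree is height-balanced if, at every node, |h(left) - h(right)| <= 1 (empty subtree has height -1).
Bottom-up per-node check:
  node 4: h_left=-1, h_right=-1, diff=0 [OK], height=0
  node 8: h_left=-1, h_right=-1, diff=0 [OK], height=0
  node 5: h_left=0, h_right=0, diff=0 [OK], height=1
  node 17: h_left=-1, h_right=-1, diff=0 [OK], height=0
  node 19: h_left=0, h_right=-1, diff=1 [OK], height=1
  node 15: h_left=1, h_right=1, diff=0 [OK], height=2
  node 30: h_left=-1, h_right=-1, diff=0 [OK], height=0
  node 38: h_left=0, h_right=-1, diff=1 [OK], height=1
  node 45: h_left=-1, h_right=-1, diff=0 [OK], height=0
  node 47: h_left=0, h_right=-1, diff=1 [OK], height=1
  node 41: h_left=1, h_right=1, diff=0 [OK], height=2
  node 20: h_left=2, h_right=2, diff=0 [OK], height=3
All nodes satisfy the balance condition.
Result: Balanced


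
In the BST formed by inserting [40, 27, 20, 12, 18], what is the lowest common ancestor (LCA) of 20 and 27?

Tree insertion order: [40, 27, 20, 12, 18]
Tree (level-order array): [40, 27, None, 20, None, 12, None, None, 18]
In a BST, the LCA of p=20, q=27 is the first node v on the
root-to-leaf path with p <= v <= q (go left if both < v, right if both > v).
Walk from root:
  at 40: both 20 and 27 < 40, go left
  at 27: 20 <= 27 <= 27, this is the LCA
LCA = 27


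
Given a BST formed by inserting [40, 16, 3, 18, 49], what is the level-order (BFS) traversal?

Tree insertion order: [40, 16, 3, 18, 49]
Tree (level-order array): [40, 16, 49, 3, 18]
BFS from the root, enqueuing left then right child of each popped node:
  queue [40] -> pop 40, enqueue [16, 49], visited so far: [40]
  queue [16, 49] -> pop 16, enqueue [3, 18], visited so far: [40, 16]
  queue [49, 3, 18] -> pop 49, enqueue [none], visited so far: [40, 16, 49]
  queue [3, 18] -> pop 3, enqueue [none], visited so far: [40, 16, 49, 3]
  queue [18] -> pop 18, enqueue [none], visited so far: [40, 16, 49, 3, 18]
Result: [40, 16, 49, 3, 18]


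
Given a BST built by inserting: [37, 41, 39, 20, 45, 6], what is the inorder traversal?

Tree insertion order: [37, 41, 39, 20, 45, 6]
Tree (level-order array): [37, 20, 41, 6, None, 39, 45]
Inorder traversal: [6, 20, 37, 39, 41, 45]


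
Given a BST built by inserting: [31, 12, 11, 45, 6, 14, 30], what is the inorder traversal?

Tree insertion order: [31, 12, 11, 45, 6, 14, 30]
Tree (level-order array): [31, 12, 45, 11, 14, None, None, 6, None, None, 30]
Inorder traversal: [6, 11, 12, 14, 30, 31, 45]


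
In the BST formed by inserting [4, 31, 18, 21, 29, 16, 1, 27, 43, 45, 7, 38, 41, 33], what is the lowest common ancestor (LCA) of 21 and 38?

Tree insertion order: [4, 31, 18, 21, 29, 16, 1, 27, 43, 45, 7, 38, 41, 33]
Tree (level-order array): [4, 1, 31, None, None, 18, 43, 16, 21, 38, 45, 7, None, None, 29, 33, 41, None, None, None, None, 27]
In a BST, the LCA of p=21, q=38 is the first node v on the
root-to-leaf path with p <= v <= q (go left if both < v, right if both > v).
Walk from root:
  at 4: both 21 and 38 > 4, go right
  at 31: 21 <= 31 <= 38, this is the LCA
LCA = 31


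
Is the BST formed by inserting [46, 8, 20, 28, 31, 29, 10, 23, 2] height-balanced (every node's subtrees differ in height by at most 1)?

Tree (level-order array): [46, 8, None, 2, 20, None, None, 10, 28, None, None, 23, 31, None, None, 29]
Definition: a tree is height-balanced if, at every node, |h(left) - h(right)| <= 1 (empty subtree has height -1).
Bottom-up per-node check:
  node 2: h_left=-1, h_right=-1, diff=0 [OK], height=0
  node 10: h_left=-1, h_right=-1, diff=0 [OK], height=0
  node 23: h_left=-1, h_right=-1, diff=0 [OK], height=0
  node 29: h_left=-1, h_right=-1, diff=0 [OK], height=0
  node 31: h_left=0, h_right=-1, diff=1 [OK], height=1
  node 28: h_left=0, h_right=1, diff=1 [OK], height=2
  node 20: h_left=0, h_right=2, diff=2 [FAIL (|0-2|=2 > 1)], height=3
  node 8: h_left=0, h_right=3, diff=3 [FAIL (|0-3|=3 > 1)], height=4
  node 46: h_left=4, h_right=-1, diff=5 [FAIL (|4--1|=5 > 1)], height=5
Node 20 violates the condition: |0 - 2| = 2 > 1.
Result: Not balanced


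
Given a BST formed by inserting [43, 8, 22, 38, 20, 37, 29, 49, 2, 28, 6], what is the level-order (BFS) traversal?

Tree insertion order: [43, 8, 22, 38, 20, 37, 29, 49, 2, 28, 6]
Tree (level-order array): [43, 8, 49, 2, 22, None, None, None, 6, 20, 38, None, None, None, None, 37, None, 29, None, 28]
BFS from the root, enqueuing left then right child of each popped node:
  queue [43] -> pop 43, enqueue [8, 49], visited so far: [43]
  queue [8, 49] -> pop 8, enqueue [2, 22], visited so far: [43, 8]
  queue [49, 2, 22] -> pop 49, enqueue [none], visited so far: [43, 8, 49]
  queue [2, 22] -> pop 2, enqueue [6], visited so far: [43, 8, 49, 2]
  queue [22, 6] -> pop 22, enqueue [20, 38], visited so far: [43, 8, 49, 2, 22]
  queue [6, 20, 38] -> pop 6, enqueue [none], visited so far: [43, 8, 49, 2, 22, 6]
  queue [20, 38] -> pop 20, enqueue [none], visited so far: [43, 8, 49, 2, 22, 6, 20]
  queue [38] -> pop 38, enqueue [37], visited so far: [43, 8, 49, 2, 22, 6, 20, 38]
  queue [37] -> pop 37, enqueue [29], visited so far: [43, 8, 49, 2, 22, 6, 20, 38, 37]
  queue [29] -> pop 29, enqueue [28], visited so far: [43, 8, 49, 2, 22, 6, 20, 38, 37, 29]
  queue [28] -> pop 28, enqueue [none], visited so far: [43, 8, 49, 2, 22, 6, 20, 38, 37, 29, 28]
Result: [43, 8, 49, 2, 22, 6, 20, 38, 37, 29, 28]


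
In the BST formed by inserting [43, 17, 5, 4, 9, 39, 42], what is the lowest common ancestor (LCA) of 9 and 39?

Tree insertion order: [43, 17, 5, 4, 9, 39, 42]
Tree (level-order array): [43, 17, None, 5, 39, 4, 9, None, 42]
In a BST, the LCA of p=9, q=39 is the first node v on the
root-to-leaf path with p <= v <= q (go left if both < v, right if both > v).
Walk from root:
  at 43: both 9 and 39 < 43, go left
  at 17: 9 <= 17 <= 39, this is the LCA
LCA = 17


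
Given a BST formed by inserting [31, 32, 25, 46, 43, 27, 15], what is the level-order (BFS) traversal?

Tree insertion order: [31, 32, 25, 46, 43, 27, 15]
Tree (level-order array): [31, 25, 32, 15, 27, None, 46, None, None, None, None, 43]
BFS from the root, enqueuing left then right child of each popped node:
  queue [31] -> pop 31, enqueue [25, 32], visited so far: [31]
  queue [25, 32] -> pop 25, enqueue [15, 27], visited so far: [31, 25]
  queue [32, 15, 27] -> pop 32, enqueue [46], visited so far: [31, 25, 32]
  queue [15, 27, 46] -> pop 15, enqueue [none], visited so far: [31, 25, 32, 15]
  queue [27, 46] -> pop 27, enqueue [none], visited so far: [31, 25, 32, 15, 27]
  queue [46] -> pop 46, enqueue [43], visited so far: [31, 25, 32, 15, 27, 46]
  queue [43] -> pop 43, enqueue [none], visited so far: [31, 25, 32, 15, 27, 46, 43]
Result: [31, 25, 32, 15, 27, 46, 43]


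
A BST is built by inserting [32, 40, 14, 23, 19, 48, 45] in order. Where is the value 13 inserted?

Starting tree (level order): [32, 14, 40, None, 23, None, 48, 19, None, 45]
Insertion path: 32 -> 14
Result: insert 13 as left child of 14
Final tree (level order): [32, 14, 40, 13, 23, None, 48, None, None, 19, None, 45]


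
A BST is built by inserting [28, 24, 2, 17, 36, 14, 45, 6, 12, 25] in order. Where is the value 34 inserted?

Starting tree (level order): [28, 24, 36, 2, 25, None, 45, None, 17, None, None, None, None, 14, None, 6, None, None, 12]
Insertion path: 28 -> 36
Result: insert 34 as left child of 36
Final tree (level order): [28, 24, 36, 2, 25, 34, 45, None, 17, None, None, None, None, None, None, 14, None, 6, None, None, 12]


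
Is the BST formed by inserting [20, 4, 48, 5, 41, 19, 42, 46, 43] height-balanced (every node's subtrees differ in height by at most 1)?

Tree (level-order array): [20, 4, 48, None, 5, 41, None, None, 19, None, 42, None, None, None, 46, 43]
Definition: a tree is height-balanced if, at every node, |h(left) - h(right)| <= 1 (empty subtree has height -1).
Bottom-up per-node check:
  node 19: h_left=-1, h_right=-1, diff=0 [OK], height=0
  node 5: h_left=-1, h_right=0, diff=1 [OK], height=1
  node 4: h_left=-1, h_right=1, diff=2 [FAIL (|-1-1|=2 > 1)], height=2
  node 43: h_left=-1, h_right=-1, diff=0 [OK], height=0
  node 46: h_left=0, h_right=-1, diff=1 [OK], height=1
  node 42: h_left=-1, h_right=1, diff=2 [FAIL (|-1-1|=2 > 1)], height=2
  node 41: h_left=-1, h_right=2, diff=3 [FAIL (|-1-2|=3 > 1)], height=3
  node 48: h_left=3, h_right=-1, diff=4 [FAIL (|3--1|=4 > 1)], height=4
  node 20: h_left=2, h_right=4, diff=2 [FAIL (|2-4|=2 > 1)], height=5
Node 4 violates the condition: |-1 - 1| = 2 > 1.
Result: Not balanced


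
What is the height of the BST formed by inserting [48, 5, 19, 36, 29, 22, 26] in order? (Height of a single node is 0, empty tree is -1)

Insertion order: [48, 5, 19, 36, 29, 22, 26]
Tree (level-order array): [48, 5, None, None, 19, None, 36, 29, None, 22, None, None, 26]
Compute height bottom-up (empty subtree = -1):
  height(26) = 1 + max(-1, -1) = 0
  height(22) = 1 + max(-1, 0) = 1
  height(29) = 1 + max(1, -1) = 2
  height(36) = 1 + max(2, -1) = 3
  height(19) = 1 + max(-1, 3) = 4
  height(5) = 1 + max(-1, 4) = 5
  height(48) = 1 + max(5, -1) = 6
Height = 6


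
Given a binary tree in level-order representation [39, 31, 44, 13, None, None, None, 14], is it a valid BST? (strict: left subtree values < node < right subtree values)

Level-order array: [39, 31, 44, 13, None, None, None, 14]
Validate using subtree bounds (lo, hi): at each node, require lo < value < hi,
then recurse left with hi=value and right with lo=value.
Preorder trace (stopping at first violation):
  at node 39 with bounds (-inf, +inf): OK
  at node 31 with bounds (-inf, 39): OK
  at node 13 with bounds (-inf, 31): OK
  at node 14 with bounds (-inf, 13): VIOLATION
Node 14 violates its bound: not (-inf < 14 < 13).
Result: Not a valid BST


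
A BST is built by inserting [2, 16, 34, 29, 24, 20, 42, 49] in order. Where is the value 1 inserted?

Starting tree (level order): [2, None, 16, None, 34, 29, 42, 24, None, None, 49, 20]
Insertion path: 2
Result: insert 1 as left child of 2
Final tree (level order): [2, 1, 16, None, None, None, 34, 29, 42, 24, None, None, 49, 20]


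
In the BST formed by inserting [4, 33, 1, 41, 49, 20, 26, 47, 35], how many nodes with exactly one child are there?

Tree built from: [4, 33, 1, 41, 49, 20, 26, 47, 35]
Tree (level-order array): [4, 1, 33, None, None, 20, 41, None, 26, 35, 49, None, None, None, None, 47]
Rule: These are nodes with exactly 1 non-null child.
Per-node child counts:
  node 4: 2 child(ren)
  node 1: 0 child(ren)
  node 33: 2 child(ren)
  node 20: 1 child(ren)
  node 26: 0 child(ren)
  node 41: 2 child(ren)
  node 35: 0 child(ren)
  node 49: 1 child(ren)
  node 47: 0 child(ren)
Matching nodes: [20, 49]
Count of nodes with exactly one child: 2


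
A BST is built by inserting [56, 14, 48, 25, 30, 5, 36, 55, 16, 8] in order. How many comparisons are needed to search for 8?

Search path for 8: 56 -> 14 -> 5 -> 8
Found: True
Comparisons: 4


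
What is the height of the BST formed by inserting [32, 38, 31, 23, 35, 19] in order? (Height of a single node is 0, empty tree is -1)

Insertion order: [32, 38, 31, 23, 35, 19]
Tree (level-order array): [32, 31, 38, 23, None, 35, None, 19]
Compute height bottom-up (empty subtree = -1):
  height(19) = 1 + max(-1, -1) = 0
  height(23) = 1 + max(0, -1) = 1
  height(31) = 1 + max(1, -1) = 2
  height(35) = 1 + max(-1, -1) = 0
  height(38) = 1 + max(0, -1) = 1
  height(32) = 1 + max(2, 1) = 3
Height = 3


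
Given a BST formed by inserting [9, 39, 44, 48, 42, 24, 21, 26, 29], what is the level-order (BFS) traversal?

Tree insertion order: [9, 39, 44, 48, 42, 24, 21, 26, 29]
Tree (level-order array): [9, None, 39, 24, 44, 21, 26, 42, 48, None, None, None, 29]
BFS from the root, enqueuing left then right child of each popped node:
  queue [9] -> pop 9, enqueue [39], visited so far: [9]
  queue [39] -> pop 39, enqueue [24, 44], visited so far: [9, 39]
  queue [24, 44] -> pop 24, enqueue [21, 26], visited so far: [9, 39, 24]
  queue [44, 21, 26] -> pop 44, enqueue [42, 48], visited so far: [9, 39, 24, 44]
  queue [21, 26, 42, 48] -> pop 21, enqueue [none], visited so far: [9, 39, 24, 44, 21]
  queue [26, 42, 48] -> pop 26, enqueue [29], visited so far: [9, 39, 24, 44, 21, 26]
  queue [42, 48, 29] -> pop 42, enqueue [none], visited so far: [9, 39, 24, 44, 21, 26, 42]
  queue [48, 29] -> pop 48, enqueue [none], visited so far: [9, 39, 24, 44, 21, 26, 42, 48]
  queue [29] -> pop 29, enqueue [none], visited so far: [9, 39, 24, 44, 21, 26, 42, 48, 29]
Result: [9, 39, 24, 44, 21, 26, 42, 48, 29]


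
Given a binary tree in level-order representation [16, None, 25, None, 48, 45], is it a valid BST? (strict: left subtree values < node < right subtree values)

Level-order array: [16, None, 25, None, 48, 45]
Validate using subtree bounds (lo, hi): at each node, require lo < value < hi,
then recurse left with hi=value and right with lo=value.
Preorder trace (stopping at first violation):
  at node 16 with bounds (-inf, +inf): OK
  at node 25 with bounds (16, +inf): OK
  at node 48 with bounds (25, +inf): OK
  at node 45 with bounds (25, 48): OK
No violation found at any node.
Result: Valid BST


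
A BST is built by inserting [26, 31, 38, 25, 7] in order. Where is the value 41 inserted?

Starting tree (level order): [26, 25, 31, 7, None, None, 38]
Insertion path: 26 -> 31 -> 38
Result: insert 41 as right child of 38
Final tree (level order): [26, 25, 31, 7, None, None, 38, None, None, None, 41]


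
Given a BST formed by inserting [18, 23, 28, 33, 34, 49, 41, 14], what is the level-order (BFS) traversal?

Tree insertion order: [18, 23, 28, 33, 34, 49, 41, 14]
Tree (level-order array): [18, 14, 23, None, None, None, 28, None, 33, None, 34, None, 49, 41]
BFS from the root, enqueuing left then right child of each popped node:
  queue [18] -> pop 18, enqueue [14, 23], visited so far: [18]
  queue [14, 23] -> pop 14, enqueue [none], visited so far: [18, 14]
  queue [23] -> pop 23, enqueue [28], visited so far: [18, 14, 23]
  queue [28] -> pop 28, enqueue [33], visited so far: [18, 14, 23, 28]
  queue [33] -> pop 33, enqueue [34], visited so far: [18, 14, 23, 28, 33]
  queue [34] -> pop 34, enqueue [49], visited so far: [18, 14, 23, 28, 33, 34]
  queue [49] -> pop 49, enqueue [41], visited so far: [18, 14, 23, 28, 33, 34, 49]
  queue [41] -> pop 41, enqueue [none], visited so far: [18, 14, 23, 28, 33, 34, 49, 41]
Result: [18, 14, 23, 28, 33, 34, 49, 41]


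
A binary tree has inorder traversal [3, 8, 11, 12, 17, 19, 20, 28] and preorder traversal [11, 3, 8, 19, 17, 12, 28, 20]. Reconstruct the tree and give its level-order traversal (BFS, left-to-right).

Inorder:  [3, 8, 11, 12, 17, 19, 20, 28]
Preorder: [11, 3, 8, 19, 17, 12, 28, 20]
Algorithm: preorder visits root first, so consume preorder in order;
for each root, split the current inorder slice at that value into
left-subtree inorder and right-subtree inorder, then recurse.
Recursive splits:
  root=11; inorder splits into left=[3, 8], right=[12, 17, 19, 20, 28]
  root=3; inorder splits into left=[], right=[8]
  root=8; inorder splits into left=[], right=[]
  root=19; inorder splits into left=[12, 17], right=[20, 28]
  root=17; inorder splits into left=[12], right=[]
  root=12; inorder splits into left=[], right=[]
  root=28; inorder splits into left=[20], right=[]
  root=20; inorder splits into left=[], right=[]
Reconstructed level-order: [11, 3, 19, 8, 17, 28, 12, 20]


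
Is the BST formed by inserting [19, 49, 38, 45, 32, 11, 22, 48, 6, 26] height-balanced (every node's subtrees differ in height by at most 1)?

Tree (level-order array): [19, 11, 49, 6, None, 38, None, None, None, 32, 45, 22, None, None, 48, None, 26]
Definition: a tree is height-balanced if, at every node, |h(left) - h(right)| <= 1 (empty subtree has height -1).
Bottom-up per-node check:
  node 6: h_left=-1, h_right=-1, diff=0 [OK], height=0
  node 11: h_left=0, h_right=-1, diff=1 [OK], height=1
  node 26: h_left=-1, h_right=-1, diff=0 [OK], height=0
  node 22: h_left=-1, h_right=0, diff=1 [OK], height=1
  node 32: h_left=1, h_right=-1, diff=2 [FAIL (|1--1|=2 > 1)], height=2
  node 48: h_left=-1, h_right=-1, diff=0 [OK], height=0
  node 45: h_left=-1, h_right=0, diff=1 [OK], height=1
  node 38: h_left=2, h_right=1, diff=1 [OK], height=3
  node 49: h_left=3, h_right=-1, diff=4 [FAIL (|3--1|=4 > 1)], height=4
  node 19: h_left=1, h_right=4, diff=3 [FAIL (|1-4|=3 > 1)], height=5
Node 32 violates the condition: |1 - -1| = 2 > 1.
Result: Not balanced


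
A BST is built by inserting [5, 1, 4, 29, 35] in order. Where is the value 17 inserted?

Starting tree (level order): [5, 1, 29, None, 4, None, 35]
Insertion path: 5 -> 29
Result: insert 17 as left child of 29
Final tree (level order): [5, 1, 29, None, 4, 17, 35]


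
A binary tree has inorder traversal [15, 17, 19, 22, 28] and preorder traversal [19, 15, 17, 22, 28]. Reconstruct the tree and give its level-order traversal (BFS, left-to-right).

Inorder:  [15, 17, 19, 22, 28]
Preorder: [19, 15, 17, 22, 28]
Algorithm: preorder visits root first, so consume preorder in order;
for each root, split the current inorder slice at that value into
left-subtree inorder and right-subtree inorder, then recurse.
Recursive splits:
  root=19; inorder splits into left=[15, 17], right=[22, 28]
  root=15; inorder splits into left=[], right=[17]
  root=17; inorder splits into left=[], right=[]
  root=22; inorder splits into left=[], right=[28]
  root=28; inorder splits into left=[], right=[]
Reconstructed level-order: [19, 15, 22, 17, 28]
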